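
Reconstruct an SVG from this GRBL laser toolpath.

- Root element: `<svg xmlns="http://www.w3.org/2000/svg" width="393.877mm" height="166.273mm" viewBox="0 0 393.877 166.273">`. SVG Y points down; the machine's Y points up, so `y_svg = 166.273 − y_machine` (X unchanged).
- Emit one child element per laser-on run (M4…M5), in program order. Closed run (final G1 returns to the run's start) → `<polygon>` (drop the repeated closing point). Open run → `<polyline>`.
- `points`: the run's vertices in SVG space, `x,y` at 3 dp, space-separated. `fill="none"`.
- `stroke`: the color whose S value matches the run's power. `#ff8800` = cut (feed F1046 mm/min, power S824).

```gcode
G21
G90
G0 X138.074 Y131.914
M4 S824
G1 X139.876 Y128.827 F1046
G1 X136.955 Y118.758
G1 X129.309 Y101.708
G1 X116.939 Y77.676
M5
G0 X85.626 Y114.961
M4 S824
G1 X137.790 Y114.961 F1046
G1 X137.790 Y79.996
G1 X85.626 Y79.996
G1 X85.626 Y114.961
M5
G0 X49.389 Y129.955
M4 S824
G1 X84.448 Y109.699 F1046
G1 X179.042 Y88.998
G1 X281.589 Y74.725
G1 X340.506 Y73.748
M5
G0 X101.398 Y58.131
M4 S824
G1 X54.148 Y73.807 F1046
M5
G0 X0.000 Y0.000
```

Each laser-on run becomes one SVG element. Flip Y back into SVG space with y_svg = 166.273 − y_machine. Every run uses S824, so all elements get stroke `#ff8800` (cut).

Run 1: The run is open, so emit a `<polyline>` with points (Y-flipped): 138.074,34.359 139.876,37.446 136.955,47.515 129.309,64.565 116.939,88.597.

Run 2: The run returns to its start, so emit a `<polygon>` with points (Y-flipped): 85.626,51.312 137.790,51.312 137.790,86.277 85.626,86.277.

Run 3: The run is open, so emit a `<polyline>` with points (Y-flipped): 49.389,36.318 84.448,56.574 179.042,77.275 281.589,91.548 340.506,92.525.

Run 4: The run is open, so emit a `<polyline>` with points (Y-flipped): 101.398,108.142 54.148,92.466.

<svg xmlns="http://www.w3.org/2000/svg" width="393.877mm" height="166.273mm" viewBox="0 0 393.877 166.273">
  <polyline points="138.074,34.359 139.876,37.446 136.955,47.515 129.309,64.565 116.939,88.597" fill="none" stroke="#ff8800"/>
  <polygon points="85.626,51.312 137.790,51.312 137.790,86.277 85.626,86.277" fill="none" stroke="#ff8800"/>
  <polyline points="49.389,36.318 84.448,56.574 179.042,77.275 281.589,91.548 340.506,92.525" fill="none" stroke="#ff8800"/>
  <polyline points="101.398,108.142 54.148,92.466" fill="none" stroke="#ff8800"/>
</svg>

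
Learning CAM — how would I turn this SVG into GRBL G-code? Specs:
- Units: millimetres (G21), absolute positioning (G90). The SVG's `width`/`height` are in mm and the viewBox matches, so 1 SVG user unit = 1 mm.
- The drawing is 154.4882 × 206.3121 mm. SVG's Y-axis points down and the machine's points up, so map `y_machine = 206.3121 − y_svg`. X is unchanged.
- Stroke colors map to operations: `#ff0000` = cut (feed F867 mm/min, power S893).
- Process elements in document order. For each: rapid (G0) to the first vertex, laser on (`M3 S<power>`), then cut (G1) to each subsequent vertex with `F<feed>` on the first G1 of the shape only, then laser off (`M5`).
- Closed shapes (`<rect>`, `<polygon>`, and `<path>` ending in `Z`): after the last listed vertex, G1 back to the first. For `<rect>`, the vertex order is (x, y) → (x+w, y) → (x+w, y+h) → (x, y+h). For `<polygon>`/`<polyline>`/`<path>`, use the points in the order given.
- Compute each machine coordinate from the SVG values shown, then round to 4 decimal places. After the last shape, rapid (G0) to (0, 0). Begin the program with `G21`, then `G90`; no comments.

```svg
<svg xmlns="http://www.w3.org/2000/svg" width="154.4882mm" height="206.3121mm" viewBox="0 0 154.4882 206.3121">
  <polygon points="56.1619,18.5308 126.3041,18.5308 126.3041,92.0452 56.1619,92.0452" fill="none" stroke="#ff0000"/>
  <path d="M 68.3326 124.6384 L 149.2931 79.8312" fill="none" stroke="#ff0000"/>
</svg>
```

viewBox `0 0 154.4882 206.3121` with mm width/height → 1 unit = 1 mm. Flip: y_m = 206.3121 − y_svg.

**Shape 1** — `<polygon>` rectangle, stroke `#ff0000` → cut (S893, F867). Machine vertices: (56.1619,187.7813) → (126.3041,187.7813) → (126.3041,114.2669) → (56.1619,114.2669) → (56.1619,187.7813). Closed: final G1 returns to the first vertex.

**Shape 2** — `<path>` line segment, stroke `#ff0000` → cut (S893, F867). Machine vertices: (68.3326,81.6737) → (149.2931,126.4809). Open path.

G21
G90
G0 X56.1619 Y187.7813
M3 S893
G1 X126.3041 Y187.7813 F867
G1 X126.3041 Y114.2669
G1 X56.1619 Y114.2669
G1 X56.1619 Y187.7813
M5
G0 X68.3326 Y81.6737
M3 S893
G1 X149.2931 Y126.4809 F867
M5
G0 X0.0000 Y0.0000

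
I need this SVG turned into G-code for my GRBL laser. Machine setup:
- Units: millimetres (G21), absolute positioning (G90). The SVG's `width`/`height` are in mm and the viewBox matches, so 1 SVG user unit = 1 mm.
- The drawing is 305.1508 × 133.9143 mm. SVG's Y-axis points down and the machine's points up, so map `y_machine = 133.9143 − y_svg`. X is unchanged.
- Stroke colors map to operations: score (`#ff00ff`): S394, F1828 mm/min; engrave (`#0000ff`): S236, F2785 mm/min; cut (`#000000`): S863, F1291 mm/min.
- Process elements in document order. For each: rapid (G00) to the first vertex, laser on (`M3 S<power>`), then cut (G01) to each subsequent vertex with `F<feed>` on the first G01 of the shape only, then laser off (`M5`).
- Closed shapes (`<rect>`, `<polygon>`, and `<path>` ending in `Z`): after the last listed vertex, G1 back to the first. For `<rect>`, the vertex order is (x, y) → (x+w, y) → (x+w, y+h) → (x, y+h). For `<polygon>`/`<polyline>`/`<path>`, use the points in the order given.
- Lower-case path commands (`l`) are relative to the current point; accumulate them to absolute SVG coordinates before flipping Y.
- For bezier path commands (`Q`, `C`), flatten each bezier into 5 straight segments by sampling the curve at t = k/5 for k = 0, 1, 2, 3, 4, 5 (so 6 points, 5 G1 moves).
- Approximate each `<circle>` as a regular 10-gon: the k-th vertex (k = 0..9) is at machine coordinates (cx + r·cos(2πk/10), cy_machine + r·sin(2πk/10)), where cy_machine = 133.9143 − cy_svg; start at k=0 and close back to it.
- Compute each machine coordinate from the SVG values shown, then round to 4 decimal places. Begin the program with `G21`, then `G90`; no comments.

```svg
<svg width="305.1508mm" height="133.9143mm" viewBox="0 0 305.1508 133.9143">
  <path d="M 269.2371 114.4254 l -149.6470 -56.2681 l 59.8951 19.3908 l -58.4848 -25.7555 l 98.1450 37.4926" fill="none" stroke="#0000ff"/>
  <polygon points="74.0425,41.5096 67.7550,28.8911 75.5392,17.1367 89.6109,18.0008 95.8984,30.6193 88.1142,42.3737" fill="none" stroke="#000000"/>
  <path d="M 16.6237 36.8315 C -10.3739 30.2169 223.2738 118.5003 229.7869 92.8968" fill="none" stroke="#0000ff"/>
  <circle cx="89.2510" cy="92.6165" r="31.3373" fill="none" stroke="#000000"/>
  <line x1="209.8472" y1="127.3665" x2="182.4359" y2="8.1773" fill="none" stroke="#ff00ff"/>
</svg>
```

Since the viewBox matches the mm dimensions, user units are millimetres directly. The only transform is the Y-flip y_m = 133.9143 − y_svg.

Shape 1 is a open polyline drawn with `<path>`. Its stroke #0000ff means engrave at S236, F2785. After flipping Y the toolpath is (269.2371,19.4889) → (119.5901,75.7570) → (179.4852,56.3662) → (121.0004,82.1217) → (219.1454,44.6291).

Shape 2 is a regular polygon drawn with `<polygon>`. Its stroke #000000 means cut at S863, F1291. After flipping Y the toolpath is (74.0425,92.4047) → (67.7550,105.0232) → (75.5392,116.7776) → (89.6109,115.9135) → (95.8984,103.2950) → (88.1142,91.5406) → (74.0425,92.4047), returning to the start.

Shape 3 is a cubic bezier drawn with `<path>`. Its stroke #0000ff means engrave at S236, F2785. After flipping Y the toolpath is (16.6237,97.0828) → (27.8003,91.3341) → (78.1184,72.8315) → (144.1645,51.5968) → (202.5251,37.6515) → (229.7869,41.0175).

Shape 4 is a circle drawn with `<circle>`. Its stroke #000000 means cut at S863, F1291. After flipping Y the toolpath is (120.5883,41.2978) → (114.6034,59.7174) → (98.9348,71.1013) → (79.5672,71.1013) → (63.8986,59.7174) → (57.9137,41.2978) → (63.8986,22.8782) → (79.5672,11.4943) → (98.9348,11.4943) → (114.6034,22.8782) → (120.5883,41.2978), returning to the start.

Shape 5 is a line segment drawn with `<line>`. Its stroke #ff00ff means score at S394, F1828. After flipping Y the toolpath is (209.8472,6.5478) → (182.4359,125.7370).

G21
G90
G00 X269.2371 Y19.4889
M3 S236
G01 X119.5901 Y75.7570 F2785
G01 X179.4852 Y56.3662
G01 X121.0004 Y82.1217
G01 X219.1454 Y44.6291
M5
G00 X74.0425 Y92.4047
M3 S863
G01 X67.7550 Y105.0232 F1291
G01 X75.5392 Y116.7776
G01 X89.6109 Y115.9135
G01 X95.8984 Y103.2950
G01 X88.1142 Y91.5406
G01 X74.0425 Y92.4047
M5
G00 X16.6237 Y97.0828
M3 S236
G01 X27.8003 Y91.3341 F2785
G01 X78.1184 Y72.8315
G01 X144.1645 Y51.5968
G01 X202.5251 Y37.6515
G01 X229.7869 Y41.0175
M5
G00 X120.5883 Y41.2978
M3 S863
G01 X114.6034 Y59.7174 F1291
G01 X98.9348 Y71.1013
G01 X79.5672 Y71.1013
G01 X63.8986 Y59.7174
G01 X57.9137 Y41.2978
G01 X63.8986 Y22.8782
G01 X79.5672 Y11.4943
G01 X98.9348 Y11.4943
G01 X114.6034 Y22.8782
G01 X120.5883 Y41.2978
M5
G00 X209.8472 Y6.5478
M3 S394
G01 X182.4359 Y125.7370 F1828
M5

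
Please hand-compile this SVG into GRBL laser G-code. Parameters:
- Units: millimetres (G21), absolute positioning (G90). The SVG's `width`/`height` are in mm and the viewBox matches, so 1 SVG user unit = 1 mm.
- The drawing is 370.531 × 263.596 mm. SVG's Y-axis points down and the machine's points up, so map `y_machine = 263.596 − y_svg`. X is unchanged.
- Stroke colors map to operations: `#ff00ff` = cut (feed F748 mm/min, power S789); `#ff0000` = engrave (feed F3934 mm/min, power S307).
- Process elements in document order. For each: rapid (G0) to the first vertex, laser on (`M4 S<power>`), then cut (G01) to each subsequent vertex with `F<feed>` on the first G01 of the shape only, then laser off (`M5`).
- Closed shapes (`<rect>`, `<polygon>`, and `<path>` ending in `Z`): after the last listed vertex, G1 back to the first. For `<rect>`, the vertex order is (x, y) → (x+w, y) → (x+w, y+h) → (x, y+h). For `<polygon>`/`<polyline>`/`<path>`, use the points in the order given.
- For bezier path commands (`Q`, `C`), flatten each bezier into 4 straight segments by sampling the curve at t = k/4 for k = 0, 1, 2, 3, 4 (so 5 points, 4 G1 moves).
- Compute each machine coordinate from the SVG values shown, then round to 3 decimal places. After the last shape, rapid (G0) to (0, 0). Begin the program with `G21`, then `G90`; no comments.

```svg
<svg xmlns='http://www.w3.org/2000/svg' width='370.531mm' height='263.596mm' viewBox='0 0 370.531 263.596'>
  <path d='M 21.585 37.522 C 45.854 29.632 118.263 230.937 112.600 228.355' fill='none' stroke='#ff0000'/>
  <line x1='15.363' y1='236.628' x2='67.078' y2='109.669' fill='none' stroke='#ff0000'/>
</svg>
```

1 u = 1 mm; y_m = 263.596 − y.

[1] `<path>` cubic bezier, #ff0000→engrave S307 F3934: (21.585,226.074) → (46.841,199.222) → (78.317,132.648) → (104.181,65.079) → (112.600,35.241)

[2] `<line>` line segment, #ff0000→engrave S307 F3934: (15.363,26.968) → (67.078,153.927)

G21
G90
G0 X21.585 Y226.074
M4 S307
G01 X46.841 Y199.222 F3934
G01 X78.317 Y132.648
G01 X104.181 Y65.079
G01 X112.600 Y35.241
M5
G0 X15.363 Y26.968
M4 S307
G01 X67.078 Y153.927 F3934
M5
G0 X0.000 Y0.000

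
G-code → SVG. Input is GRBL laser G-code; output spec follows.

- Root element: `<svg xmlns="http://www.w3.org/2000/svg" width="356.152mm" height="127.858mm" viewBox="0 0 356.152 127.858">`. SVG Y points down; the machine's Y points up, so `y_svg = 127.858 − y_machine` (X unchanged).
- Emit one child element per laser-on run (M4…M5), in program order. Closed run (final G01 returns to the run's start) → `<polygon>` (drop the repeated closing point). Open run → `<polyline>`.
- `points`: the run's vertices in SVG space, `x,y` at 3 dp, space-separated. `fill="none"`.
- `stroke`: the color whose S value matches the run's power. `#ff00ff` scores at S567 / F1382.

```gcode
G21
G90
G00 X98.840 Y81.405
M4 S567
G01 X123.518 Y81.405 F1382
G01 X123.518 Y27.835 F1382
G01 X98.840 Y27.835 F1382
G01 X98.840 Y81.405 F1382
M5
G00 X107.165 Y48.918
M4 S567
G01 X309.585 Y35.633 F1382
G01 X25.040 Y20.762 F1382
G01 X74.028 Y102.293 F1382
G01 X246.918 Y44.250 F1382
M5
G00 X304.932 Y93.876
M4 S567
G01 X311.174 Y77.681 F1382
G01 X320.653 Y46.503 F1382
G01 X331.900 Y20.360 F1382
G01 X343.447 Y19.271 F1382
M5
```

Machine Y-up, SVG Y-down with viewBox height 127.858, so y_svg = 127.858 − y_machine; X carries over. Every run uses S567, so all elements get stroke `#ff00ff` (score).

Run 1: The run returns to its start, so emit a `<polygon>` with points (Y-flipped): 98.840,46.453 123.518,46.453 123.518,100.023 98.840,100.023.

Run 2: The run is open, so emit a `<polyline>` with points (Y-flipped): 107.165,78.940 309.585,92.225 25.040,107.096 74.028,25.565 246.918,83.608.

Run 3: The run is open, so emit a `<polyline>` with points (Y-flipped): 304.932,33.982 311.174,50.177 320.653,81.355 331.900,107.498 343.447,108.587.

<svg xmlns="http://www.w3.org/2000/svg" width="356.152mm" height="127.858mm" viewBox="0 0 356.152 127.858">
  <polygon points="98.840,46.453 123.518,46.453 123.518,100.023 98.840,100.023" fill="none" stroke="#ff00ff"/>
  <polyline points="107.165,78.940 309.585,92.225 25.040,107.096 74.028,25.565 246.918,83.608" fill="none" stroke="#ff00ff"/>
  <polyline points="304.932,33.982 311.174,50.177 320.653,81.355 331.900,107.498 343.447,108.587" fill="none" stroke="#ff00ff"/>
</svg>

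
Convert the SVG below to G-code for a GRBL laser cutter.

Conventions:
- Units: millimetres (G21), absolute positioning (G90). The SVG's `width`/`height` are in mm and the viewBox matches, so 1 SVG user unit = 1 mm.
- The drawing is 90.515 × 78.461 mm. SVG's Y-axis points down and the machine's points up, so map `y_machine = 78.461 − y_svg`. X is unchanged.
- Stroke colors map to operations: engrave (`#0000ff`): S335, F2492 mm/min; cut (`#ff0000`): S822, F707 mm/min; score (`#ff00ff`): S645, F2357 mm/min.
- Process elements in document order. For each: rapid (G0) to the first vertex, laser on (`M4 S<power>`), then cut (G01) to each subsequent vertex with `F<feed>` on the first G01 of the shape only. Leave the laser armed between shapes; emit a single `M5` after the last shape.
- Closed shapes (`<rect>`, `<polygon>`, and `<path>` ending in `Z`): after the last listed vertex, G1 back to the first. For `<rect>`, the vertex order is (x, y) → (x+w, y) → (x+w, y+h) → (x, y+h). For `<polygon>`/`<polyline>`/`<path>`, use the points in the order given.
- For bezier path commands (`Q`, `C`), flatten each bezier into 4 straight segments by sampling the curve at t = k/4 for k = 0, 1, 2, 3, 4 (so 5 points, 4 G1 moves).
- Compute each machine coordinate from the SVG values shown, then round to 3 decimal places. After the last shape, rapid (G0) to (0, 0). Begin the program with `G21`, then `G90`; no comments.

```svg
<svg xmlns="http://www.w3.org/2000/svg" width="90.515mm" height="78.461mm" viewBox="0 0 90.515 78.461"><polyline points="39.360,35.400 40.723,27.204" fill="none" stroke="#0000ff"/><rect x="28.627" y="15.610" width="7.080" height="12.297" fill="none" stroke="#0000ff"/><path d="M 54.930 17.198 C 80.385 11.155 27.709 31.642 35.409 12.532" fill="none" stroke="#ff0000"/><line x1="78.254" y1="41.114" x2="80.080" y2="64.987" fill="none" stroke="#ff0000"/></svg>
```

Since the viewBox matches the mm dimensions, user units are millimetres directly. The only transform is the Y-flip y_m = 78.461 − y_svg.

Shape 1 is a line segment drawn with `<polyline>`. Its stroke #0000ff means engrave at S335, F2492. After flipping Y the toolpath is (39.360,43.061) → (40.723,51.257).

Shape 2 is a rectangle drawn with `<rect>`. Its stroke #0000ff means engrave at S335, F2492. After flipping Y the toolpath is (28.627,62.851) → (35.707,62.851) → (35.707,50.554) → (28.627,50.554) → (28.627,62.851), returning to the start.

Shape 3 is a cubic bezier drawn with `<path>`. Its stroke #ff0000 means cut at S822, F707. After flipping Y the toolpath is (54.930,61.263) → (61.536,61.854) → (51.828,58.696) → (38.790,57.988) → (35.409,65.929).

Shape 4 is a line segment drawn with `<line>`. Its stroke #ff0000 means cut at S822, F707. After flipping Y the toolpath is (78.254,37.347) → (80.080,13.474).

G21
G90
G0 X39.360 Y43.061
M4 S335
G01 X40.723 Y51.257 F2492
G0 X28.627 Y62.851
M4 S335
G01 X35.707 Y62.851 F2492
G01 X35.707 Y50.554
G01 X28.627 Y50.554
G01 X28.627 Y62.851
G0 X54.930 Y61.263
M4 S822
G01 X61.536 Y61.854 F707
G01 X51.828 Y58.696
G01 X38.790 Y57.988
G01 X35.409 Y65.929
G0 X78.254 Y37.347
M4 S822
G01 X80.080 Y13.474 F707
M5
G0 X0.000 Y0.000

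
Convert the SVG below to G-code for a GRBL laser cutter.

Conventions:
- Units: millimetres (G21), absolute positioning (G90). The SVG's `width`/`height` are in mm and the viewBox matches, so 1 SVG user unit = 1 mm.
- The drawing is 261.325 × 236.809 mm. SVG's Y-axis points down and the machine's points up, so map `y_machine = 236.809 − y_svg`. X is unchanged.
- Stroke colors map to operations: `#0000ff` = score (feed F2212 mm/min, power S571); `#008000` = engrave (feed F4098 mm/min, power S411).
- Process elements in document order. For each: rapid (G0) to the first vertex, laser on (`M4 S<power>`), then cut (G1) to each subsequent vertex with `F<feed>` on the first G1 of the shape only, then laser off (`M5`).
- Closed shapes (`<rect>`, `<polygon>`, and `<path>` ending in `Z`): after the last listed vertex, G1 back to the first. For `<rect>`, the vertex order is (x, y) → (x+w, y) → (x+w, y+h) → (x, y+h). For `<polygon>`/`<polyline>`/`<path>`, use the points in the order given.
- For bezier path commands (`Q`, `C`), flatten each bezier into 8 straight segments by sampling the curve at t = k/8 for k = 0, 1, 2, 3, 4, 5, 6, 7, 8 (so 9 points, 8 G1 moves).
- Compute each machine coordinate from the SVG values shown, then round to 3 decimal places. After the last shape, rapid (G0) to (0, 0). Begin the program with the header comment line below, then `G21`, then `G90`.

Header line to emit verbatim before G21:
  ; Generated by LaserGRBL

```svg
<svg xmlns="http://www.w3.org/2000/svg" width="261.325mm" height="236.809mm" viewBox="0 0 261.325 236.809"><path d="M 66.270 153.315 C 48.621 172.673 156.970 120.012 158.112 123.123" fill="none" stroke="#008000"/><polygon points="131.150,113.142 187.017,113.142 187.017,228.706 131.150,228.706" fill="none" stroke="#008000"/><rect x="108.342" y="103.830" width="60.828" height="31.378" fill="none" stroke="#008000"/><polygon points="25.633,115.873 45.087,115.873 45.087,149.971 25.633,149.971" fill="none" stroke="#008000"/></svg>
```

1 u = 1 mm; y_m = 236.809 − y.

[1] `<path>` cubic bezier, #008000→engrave S411 F4098: (66.270,83.494) → (65.102,79.361) → (73.014,80.482) → (87.272,85.360) → (105.144,92.497) → (123.897,100.396) → (140.798,107.559) → (153.114,112.488) → (158.112,113.686)

[2] `<polygon>` rectangle, #008000→engrave S411 F4098: (131.150,123.667) → (187.017,123.667) → (187.017,8.103) → (131.150,8.103) → (131.150,123.667) (closed)

[3] `<rect>` rectangle, #008000→engrave S411 F4098: (108.342,132.979) → (169.170,132.979) → (169.170,101.601) → (108.342,101.601) → (108.342,132.979) (closed)

[4] `<polygon>` rectangle, #008000→engrave S411 F4098: (25.633,120.936) → (45.087,120.936) → (45.087,86.838) → (25.633,86.838) → (25.633,120.936) (closed)

; Generated by LaserGRBL
G21
G90
G0 X66.270 Y83.494
M4 S411
G1 X65.102 Y79.361 F4098
G1 X73.014 Y80.482
G1 X87.272 Y85.360
G1 X105.144 Y92.497
G1 X123.897 Y100.396
G1 X140.798 Y107.559
G1 X153.114 Y112.488
G1 X158.112 Y113.686
M5
G0 X131.150 Y123.667
M4 S411
G1 X187.017 Y123.667 F4098
G1 X187.017 Y8.103
G1 X131.150 Y8.103
G1 X131.150 Y123.667
M5
G0 X108.342 Y132.979
M4 S411
G1 X169.170 Y132.979 F4098
G1 X169.170 Y101.601
G1 X108.342 Y101.601
G1 X108.342 Y132.979
M5
G0 X25.633 Y120.936
M4 S411
G1 X45.087 Y120.936 F4098
G1 X45.087 Y86.838
G1 X25.633 Y86.838
G1 X25.633 Y120.936
M5
G0 X0.000 Y0.000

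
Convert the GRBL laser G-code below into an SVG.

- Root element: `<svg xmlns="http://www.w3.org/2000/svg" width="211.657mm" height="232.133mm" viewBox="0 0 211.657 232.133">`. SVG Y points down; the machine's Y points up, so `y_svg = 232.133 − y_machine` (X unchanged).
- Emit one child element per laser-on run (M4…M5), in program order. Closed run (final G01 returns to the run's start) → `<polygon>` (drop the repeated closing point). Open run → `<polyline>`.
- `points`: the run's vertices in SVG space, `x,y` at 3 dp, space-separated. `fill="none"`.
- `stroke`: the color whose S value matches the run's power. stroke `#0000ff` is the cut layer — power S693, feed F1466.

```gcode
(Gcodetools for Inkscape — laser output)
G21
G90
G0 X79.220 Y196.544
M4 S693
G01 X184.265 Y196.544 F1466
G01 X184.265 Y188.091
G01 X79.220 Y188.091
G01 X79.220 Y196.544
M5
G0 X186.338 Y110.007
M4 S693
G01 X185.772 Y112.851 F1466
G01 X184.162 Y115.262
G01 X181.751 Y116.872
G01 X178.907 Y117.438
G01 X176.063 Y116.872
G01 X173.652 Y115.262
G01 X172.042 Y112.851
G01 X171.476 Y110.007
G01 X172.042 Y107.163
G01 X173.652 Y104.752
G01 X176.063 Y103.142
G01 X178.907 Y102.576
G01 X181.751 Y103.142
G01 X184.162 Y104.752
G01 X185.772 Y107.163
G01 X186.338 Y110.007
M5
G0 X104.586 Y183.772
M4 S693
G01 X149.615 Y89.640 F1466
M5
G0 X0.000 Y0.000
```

y_svg = 232.133 − y_m. Every run uses S693, so all elements get stroke `#0000ff` (cut).

[1] closed run; points: 79.220,35.589 184.265,35.589 184.265,44.042 79.220,44.042

[2] closed run; points: 186.338,122.126 185.772,119.282 184.162,116.871 181.751,115.261 178.907,114.695 176.063,115.261 173.652,116.871 172.042,119.282 171.476,122.126 172.042,124.970 173.652,127.381 176.063,128.991 178.907,129.557 181.751,128.991 184.162,127.381 185.772,124.970

[3] open run; points: 104.586,48.361 149.615,142.493

<svg xmlns="http://www.w3.org/2000/svg" width="211.657mm" height="232.133mm" viewBox="0 0 211.657 232.133">
  <polygon points="79.220,35.589 184.265,35.589 184.265,44.042 79.220,44.042" fill="none" stroke="#0000ff"/>
  <polygon points="186.338,122.126 185.772,119.282 184.162,116.871 181.751,115.261 178.907,114.695 176.063,115.261 173.652,116.871 172.042,119.282 171.476,122.126 172.042,124.970 173.652,127.381 176.063,128.991 178.907,129.557 181.751,128.991 184.162,127.381 185.772,124.970" fill="none" stroke="#0000ff"/>
  <polyline points="104.586,48.361 149.615,142.493" fill="none" stroke="#0000ff"/>
</svg>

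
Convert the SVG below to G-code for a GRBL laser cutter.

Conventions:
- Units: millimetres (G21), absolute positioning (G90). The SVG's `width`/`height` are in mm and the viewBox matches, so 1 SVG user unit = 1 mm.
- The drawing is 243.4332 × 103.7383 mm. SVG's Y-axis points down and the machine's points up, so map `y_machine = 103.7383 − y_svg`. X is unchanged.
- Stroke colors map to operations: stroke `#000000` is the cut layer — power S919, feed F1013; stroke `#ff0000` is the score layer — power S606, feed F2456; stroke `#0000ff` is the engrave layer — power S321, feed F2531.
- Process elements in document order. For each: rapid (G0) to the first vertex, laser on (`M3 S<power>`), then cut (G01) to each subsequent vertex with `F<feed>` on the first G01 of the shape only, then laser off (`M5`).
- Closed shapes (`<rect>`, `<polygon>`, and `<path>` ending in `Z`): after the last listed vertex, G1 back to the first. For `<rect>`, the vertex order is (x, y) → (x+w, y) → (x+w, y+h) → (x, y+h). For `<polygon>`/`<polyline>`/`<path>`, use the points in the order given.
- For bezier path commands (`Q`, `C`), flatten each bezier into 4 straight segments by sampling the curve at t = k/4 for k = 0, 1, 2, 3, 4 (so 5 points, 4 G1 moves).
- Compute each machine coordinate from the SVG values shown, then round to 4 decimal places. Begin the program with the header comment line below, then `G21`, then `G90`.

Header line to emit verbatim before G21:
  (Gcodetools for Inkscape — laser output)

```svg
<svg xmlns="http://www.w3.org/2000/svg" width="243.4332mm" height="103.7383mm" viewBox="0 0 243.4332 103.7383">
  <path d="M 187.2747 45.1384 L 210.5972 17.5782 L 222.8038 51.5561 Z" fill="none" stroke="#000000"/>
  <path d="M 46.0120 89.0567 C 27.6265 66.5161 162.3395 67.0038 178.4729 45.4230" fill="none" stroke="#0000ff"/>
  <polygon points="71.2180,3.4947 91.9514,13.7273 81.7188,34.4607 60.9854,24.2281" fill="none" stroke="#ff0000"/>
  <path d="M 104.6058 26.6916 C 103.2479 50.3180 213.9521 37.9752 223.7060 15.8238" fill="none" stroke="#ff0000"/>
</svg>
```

(Gcodetools for Inkscape — laser output)
G21
G90
G0 X187.2747 Y58.5999
M3 S919
G01 X210.5972 Y86.1601 F1013
G01 X222.8038 Y52.1822
G01 X187.2747 Y58.5999
M5
G0 X46.0120 Y14.6816
M3 S321
G01 X56.6839 Y27.9739 F2531
G01 X99.2979 Y36.8584
G01 X148.3841 Y45.5629
G01 X178.4729 Y58.3153
M5
G0 X71.2180 Y100.2436
M3 S606
G01 X91.9514 Y90.0110 F2456
G01 X81.7188 Y69.2776
G01 X60.9854 Y79.5102
G01 X71.2180 Y100.2436
M5
G0 X104.6058 Y77.0467
M3 S606
G01 X121.2707 Y65.6624 F2456
G01 X159.9890 Y65.3139
G01 X200.7907 Y73.5488
G01 X223.7060 Y87.9145
M5

Since the viewBox matches the mm dimensions, user units are millimetres directly. The only transform is the Y-flip y_m = 103.7383 − y_svg.

Shape 1 is a regular polygon drawn with `<path>`. Its stroke #000000 means cut at S919, F1013. After flipping Y the toolpath is (187.2747,58.5999) → (210.5972,86.1601) → (222.8038,52.1822) → (187.2747,58.5999), returning to the start.

Shape 2 is a cubic bezier drawn with `<path>`. Its stroke #0000ff means engrave at S321, F2531. After flipping Y the toolpath is (46.0120,14.6816) → (56.6839,27.9739) → (99.2979,36.8584) → (148.3841,45.5629) → (178.4729,58.3153).

Shape 3 is a regular polygon drawn with `<polygon>`. Its stroke #ff0000 means score at S606, F2456. After flipping Y the toolpath is (71.2180,100.2436) → (91.9514,90.0110) → (81.7188,69.2776) → (60.9854,79.5102) → (71.2180,100.2436), returning to the start.

Shape 4 is a cubic bezier drawn with `<path>`. Its stroke #ff0000 means score at S606, F2456. After flipping Y the toolpath is (104.6058,77.0467) → (121.2707,65.6624) → (159.9890,65.3139) → (200.7907,73.5488) → (223.7060,87.9145).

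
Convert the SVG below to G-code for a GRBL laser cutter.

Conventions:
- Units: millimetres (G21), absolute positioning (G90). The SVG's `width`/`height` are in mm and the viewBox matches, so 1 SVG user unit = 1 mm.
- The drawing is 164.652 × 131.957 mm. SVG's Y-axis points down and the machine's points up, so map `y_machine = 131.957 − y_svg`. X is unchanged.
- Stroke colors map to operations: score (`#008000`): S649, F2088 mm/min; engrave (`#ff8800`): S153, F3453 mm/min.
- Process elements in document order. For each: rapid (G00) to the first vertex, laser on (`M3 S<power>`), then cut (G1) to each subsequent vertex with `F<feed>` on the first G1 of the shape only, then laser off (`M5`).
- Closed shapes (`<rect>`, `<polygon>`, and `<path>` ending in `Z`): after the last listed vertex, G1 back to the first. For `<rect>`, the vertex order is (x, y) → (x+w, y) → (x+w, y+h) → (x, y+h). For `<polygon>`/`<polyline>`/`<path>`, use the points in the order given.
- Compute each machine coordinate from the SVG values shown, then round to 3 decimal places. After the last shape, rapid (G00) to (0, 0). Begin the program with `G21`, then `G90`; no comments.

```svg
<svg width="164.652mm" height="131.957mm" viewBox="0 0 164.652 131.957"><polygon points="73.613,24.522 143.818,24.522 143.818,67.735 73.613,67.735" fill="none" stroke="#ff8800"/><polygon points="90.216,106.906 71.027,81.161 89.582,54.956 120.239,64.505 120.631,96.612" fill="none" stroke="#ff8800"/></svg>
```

1 u = 1 mm; y_m = 131.957 − y.

[1] `<polygon>` rectangle, #ff8800→engrave S153 F3453: (73.613,107.435) → (143.818,107.435) → (143.818,64.222) → (73.613,64.222) → (73.613,107.435) (closed)

[2] `<polygon>` regular polygon, #ff8800→engrave S153 F3453: (90.216,25.051) → (71.027,50.796) → (89.582,77.001) → (120.239,67.452) → (120.631,35.345) → (90.216,25.051) (closed)

G21
G90
G00 X73.613 Y107.435
M3 S153
G1 X143.818 Y107.435 F3453
G1 X143.818 Y64.222
G1 X73.613 Y64.222
G1 X73.613 Y107.435
M5
G00 X90.216 Y25.051
M3 S153
G1 X71.027 Y50.796 F3453
G1 X89.582 Y77.001
G1 X120.239 Y67.452
G1 X120.631 Y35.345
G1 X90.216 Y25.051
M5
G00 X0.000 Y0.000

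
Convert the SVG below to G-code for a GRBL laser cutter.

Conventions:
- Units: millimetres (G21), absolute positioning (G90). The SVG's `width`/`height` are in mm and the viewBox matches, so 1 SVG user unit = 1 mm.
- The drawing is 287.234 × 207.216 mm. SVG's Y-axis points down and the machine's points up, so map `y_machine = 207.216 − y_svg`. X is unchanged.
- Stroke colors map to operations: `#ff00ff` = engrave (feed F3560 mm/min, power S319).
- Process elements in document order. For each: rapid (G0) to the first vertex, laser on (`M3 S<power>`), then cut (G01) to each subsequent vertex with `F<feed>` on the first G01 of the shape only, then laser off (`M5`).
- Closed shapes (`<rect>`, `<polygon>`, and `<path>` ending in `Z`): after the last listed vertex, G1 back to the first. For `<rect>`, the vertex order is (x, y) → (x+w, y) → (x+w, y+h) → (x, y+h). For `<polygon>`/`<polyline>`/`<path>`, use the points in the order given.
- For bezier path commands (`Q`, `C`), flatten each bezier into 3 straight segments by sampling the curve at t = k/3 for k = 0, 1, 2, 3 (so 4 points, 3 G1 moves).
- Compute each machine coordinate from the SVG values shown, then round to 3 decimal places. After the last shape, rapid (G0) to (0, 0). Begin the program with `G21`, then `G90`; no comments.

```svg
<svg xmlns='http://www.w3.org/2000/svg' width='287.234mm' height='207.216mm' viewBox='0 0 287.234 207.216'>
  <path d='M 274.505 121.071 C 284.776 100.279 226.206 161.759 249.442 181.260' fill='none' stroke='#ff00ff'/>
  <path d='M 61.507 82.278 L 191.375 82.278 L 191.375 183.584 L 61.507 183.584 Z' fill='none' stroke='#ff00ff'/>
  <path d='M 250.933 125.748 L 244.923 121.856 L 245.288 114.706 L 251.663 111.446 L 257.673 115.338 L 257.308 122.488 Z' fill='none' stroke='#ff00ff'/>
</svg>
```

1 u = 1 mm; y_m = 207.216 − y.

[1] `<path>` cubic bezier, #ff00ff→engrave S319 F3560: (274.505,86.145) → (267.409,84.115) → (247.895,54.848) → (249.442,25.956)

[2] `<path>` rectangle, #ff00ff→engrave S319 F3560: (61.507,124.938) → (191.375,124.938) → (191.375,23.632) → (61.507,23.632) → (61.507,124.938) (closed)

[3] `<path>` regular polygon, #ff00ff→engrave S319 F3560: (250.933,81.468) → (244.923,85.360) → (245.288,92.510) → (251.663,95.770) → (257.673,91.878) → (257.308,84.728) → (250.933,81.468) (closed)

G21
G90
G0 X274.505 Y86.145
M3 S319
G01 X267.409 Y84.115 F3560
G01 X247.895 Y54.848
G01 X249.442 Y25.956
M5
G0 X61.507 Y124.938
M3 S319
G01 X191.375 Y124.938 F3560
G01 X191.375 Y23.632
G01 X61.507 Y23.632
G01 X61.507 Y124.938
M5
G0 X250.933 Y81.468
M3 S319
G01 X244.923 Y85.360 F3560
G01 X245.288 Y92.510
G01 X251.663 Y95.770
G01 X257.673 Y91.878
G01 X257.308 Y84.728
G01 X250.933 Y81.468
M5
G0 X0.000 Y0.000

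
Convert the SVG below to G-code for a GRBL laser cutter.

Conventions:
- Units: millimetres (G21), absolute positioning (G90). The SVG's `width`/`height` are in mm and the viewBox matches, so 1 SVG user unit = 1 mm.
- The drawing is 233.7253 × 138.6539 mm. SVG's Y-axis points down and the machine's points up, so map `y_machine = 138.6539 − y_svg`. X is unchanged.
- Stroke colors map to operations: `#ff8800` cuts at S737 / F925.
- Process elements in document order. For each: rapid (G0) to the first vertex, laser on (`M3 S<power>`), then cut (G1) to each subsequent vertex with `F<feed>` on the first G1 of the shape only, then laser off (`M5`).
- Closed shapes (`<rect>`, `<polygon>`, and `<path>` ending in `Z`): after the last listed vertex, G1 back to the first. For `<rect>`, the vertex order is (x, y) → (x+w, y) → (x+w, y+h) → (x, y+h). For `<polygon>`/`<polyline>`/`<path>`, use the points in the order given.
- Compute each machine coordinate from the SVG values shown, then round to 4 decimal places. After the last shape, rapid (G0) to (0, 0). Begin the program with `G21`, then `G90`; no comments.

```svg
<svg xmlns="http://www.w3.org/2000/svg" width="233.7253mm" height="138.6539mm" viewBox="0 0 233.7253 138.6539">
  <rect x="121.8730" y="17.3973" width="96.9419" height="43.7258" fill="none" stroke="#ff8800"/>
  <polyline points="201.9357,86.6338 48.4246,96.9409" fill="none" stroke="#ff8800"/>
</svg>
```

Since the viewBox matches the mm dimensions, user units are millimetres directly. The only transform is the Y-flip y_m = 138.6539 − y_svg.

Shape 1 is a rectangle drawn with `<rect>`. Its stroke #ff8800 means cut at S737, F925. After flipping Y the toolpath is (121.8730,121.2566) → (218.8149,121.2566) → (218.8149,77.5308) → (121.8730,77.5308) → (121.8730,121.2566), returning to the start.

Shape 2 is a line segment drawn with `<polyline>`. Its stroke #ff8800 means cut at S737, F925. After flipping Y the toolpath is (201.9357,52.0201) → (48.4246,41.7130).

G21
G90
G0 X121.8730 Y121.2566
M3 S737
G1 X218.8149 Y121.2566 F925
G1 X218.8149 Y77.5308
G1 X121.8730 Y77.5308
G1 X121.8730 Y121.2566
M5
G0 X201.9357 Y52.0201
M3 S737
G1 X48.4246 Y41.7130 F925
M5
G0 X0.0000 Y0.0000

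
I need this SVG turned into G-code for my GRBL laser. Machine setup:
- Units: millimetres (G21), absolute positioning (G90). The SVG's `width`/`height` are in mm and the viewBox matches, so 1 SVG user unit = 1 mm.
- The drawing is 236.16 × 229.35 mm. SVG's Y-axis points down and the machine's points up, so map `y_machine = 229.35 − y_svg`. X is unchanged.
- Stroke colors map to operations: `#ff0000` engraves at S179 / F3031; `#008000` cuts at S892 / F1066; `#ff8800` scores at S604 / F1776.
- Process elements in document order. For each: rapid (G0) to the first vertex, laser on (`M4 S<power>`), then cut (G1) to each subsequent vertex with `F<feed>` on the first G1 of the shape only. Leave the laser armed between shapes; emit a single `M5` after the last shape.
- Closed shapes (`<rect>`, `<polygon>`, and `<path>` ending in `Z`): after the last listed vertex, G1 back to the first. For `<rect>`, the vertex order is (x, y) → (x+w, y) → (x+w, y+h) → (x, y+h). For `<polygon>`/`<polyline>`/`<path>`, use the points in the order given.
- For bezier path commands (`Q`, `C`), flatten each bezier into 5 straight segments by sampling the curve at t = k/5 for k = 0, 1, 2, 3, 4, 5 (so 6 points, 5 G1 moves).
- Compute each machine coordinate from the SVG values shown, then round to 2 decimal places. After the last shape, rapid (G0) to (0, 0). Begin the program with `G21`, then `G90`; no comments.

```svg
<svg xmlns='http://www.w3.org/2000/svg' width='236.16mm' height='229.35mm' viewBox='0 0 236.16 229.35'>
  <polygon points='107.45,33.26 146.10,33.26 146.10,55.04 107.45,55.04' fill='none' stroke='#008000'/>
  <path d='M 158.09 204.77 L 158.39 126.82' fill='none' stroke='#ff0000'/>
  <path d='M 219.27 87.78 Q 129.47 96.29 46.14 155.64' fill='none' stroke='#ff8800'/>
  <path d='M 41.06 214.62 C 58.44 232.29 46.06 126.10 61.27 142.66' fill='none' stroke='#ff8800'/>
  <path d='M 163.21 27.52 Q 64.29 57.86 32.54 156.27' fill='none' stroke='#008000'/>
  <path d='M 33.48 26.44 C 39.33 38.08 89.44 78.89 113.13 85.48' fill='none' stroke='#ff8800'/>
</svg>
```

1 u = 1 mm; y_m = 229.35 − y.

[1] `<polygon>` rectangle, #008000→cut S892 F1066: (107.45,196.09) → (146.10,196.09) → (146.10,174.31) → (107.45,174.31) → (107.45,196.09) (closed)

[2] `<path>` line segment, #ff0000→engrave S179 F3031: (158.09,24.58) → (158.39,102.53)

[3] `<path>` quadratic bezier, #ff8800→score S604 F1776: (219.27,141.57) → (183.61,136.13) → (148.47,126.63) → (113.84,113.06) → (79.73,95.42) → (46.14,73.71)

[4] `<path>` cubic bezier, #ff8800→score S604 F1776: (41.06,14.73) → (48.38,17.02) → (51.30,37.20) → (52.59,63.43) → (55.00,83.87) → (61.27,86.69)

[5] `<path>` quadratic bezier, #008000→cut S892 F1066: (163.21,201.83) → (126.33,186.97) → (94.82,166.67) → (68.69,140.92) → (47.93,109.72) → (32.54,73.08)

[6] `<path>` cubic bezier, #ff8800→score S604 F1776: (33.48,202.91) → (41.74,192.93) → (57.22,179.00) → (76.54,164.15) → (96.31,151.42) → (113.13,143.87)

G21
G90
G0 X107.45 Y196.09
M4 S892
G1 X146.10 Y196.09 F1066
G1 X146.10 Y174.31
G1 X107.45 Y174.31
G1 X107.45 Y196.09
G0 X158.09 Y24.58
M4 S179
G1 X158.39 Y102.53 F3031
G0 X219.27 Y141.57
M4 S604
G1 X183.61 Y136.13 F1776
G1 X148.47 Y126.63
G1 X113.84 Y113.06
G1 X79.73 Y95.42
G1 X46.14 Y73.71
G0 X41.06 Y14.73
M4 S604
G1 X48.38 Y17.02 F1776
G1 X51.30 Y37.20
G1 X52.59 Y63.43
G1 X55.00 Y83.87
G1 X61.27 Y86.69
G0 X163.21 Y201.83
M4 S892
G1 X126.33 Y186.97 F1066
G1 X94.82 Y166.67
G1 X68.69 Y140.92
G1 X47.93 Y109.72
G1 X32.54 Y73.08
G0 X33.48 Y202.91
M4 S604
G1 X41.74 Y192.93 F1776
G1 X57.22 Y179.00
G1 X76.54 Y164.15
G1 X96.31 Y151.42
G1 X113.13 Y143.87
M5
G0 X0.00 Y0.00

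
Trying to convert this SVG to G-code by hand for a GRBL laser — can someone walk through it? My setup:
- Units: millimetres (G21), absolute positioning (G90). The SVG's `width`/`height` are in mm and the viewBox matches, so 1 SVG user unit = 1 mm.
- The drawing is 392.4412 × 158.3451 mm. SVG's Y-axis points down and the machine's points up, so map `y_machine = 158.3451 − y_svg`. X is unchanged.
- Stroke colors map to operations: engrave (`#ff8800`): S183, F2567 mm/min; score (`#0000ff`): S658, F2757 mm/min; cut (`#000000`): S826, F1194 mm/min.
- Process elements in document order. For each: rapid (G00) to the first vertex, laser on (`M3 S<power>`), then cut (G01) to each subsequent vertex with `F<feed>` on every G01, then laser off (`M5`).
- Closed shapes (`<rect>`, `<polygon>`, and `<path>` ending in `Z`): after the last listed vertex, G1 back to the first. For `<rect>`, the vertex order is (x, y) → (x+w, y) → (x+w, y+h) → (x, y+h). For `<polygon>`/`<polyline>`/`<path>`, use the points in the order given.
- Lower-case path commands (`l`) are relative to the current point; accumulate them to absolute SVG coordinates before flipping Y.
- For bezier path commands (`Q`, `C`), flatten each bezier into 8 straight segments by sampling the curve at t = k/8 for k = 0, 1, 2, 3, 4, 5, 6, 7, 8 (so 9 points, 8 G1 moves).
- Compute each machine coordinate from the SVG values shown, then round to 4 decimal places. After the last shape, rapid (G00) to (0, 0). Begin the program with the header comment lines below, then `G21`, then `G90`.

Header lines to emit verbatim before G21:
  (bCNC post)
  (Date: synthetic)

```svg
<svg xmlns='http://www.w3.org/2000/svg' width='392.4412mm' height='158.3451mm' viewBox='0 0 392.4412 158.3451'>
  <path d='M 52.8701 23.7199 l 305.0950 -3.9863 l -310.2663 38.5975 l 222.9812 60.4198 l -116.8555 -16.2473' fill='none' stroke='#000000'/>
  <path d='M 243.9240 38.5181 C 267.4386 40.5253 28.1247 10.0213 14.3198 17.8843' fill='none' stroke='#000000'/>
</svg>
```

viewBox `0 0 392.4412 158.3451` with mm width/height → 1 unit = 1 mm. Flip: y_m = 158.3451 − y_svg.

**Shape 1** — `<path>` open polyline, stroke `#000000` → cut (S826, F1194). Machine vertices: (52.8701,134.6252) → (357.9651,138.6115) → (47.6988,100.0140) → (270.6800,39.5942) → (153.8245,55.8415). Open path.

**Shape 2** — `<path>` cubic bezier, stroke `#000000` → cut (S826, F1194). Control points (SVG): P0=(243.9240,38.5181), P1=(267.4386,40.5253), P2=(28.1247,10.0213), P3=(14.3198,17.8843); sampled at t=k/8. Machine vertices: (243.9240,119.8270) → (241.3757,120.4598) → (219.9099,123.3100) → (185.2493,127.5468) → (143.1167,132.3398) → (99.2347,136.8583) → (59.3261,140.2717) → (29.1136,141.7494) → (14.3198,140.4608). Open path.

(bCNC post)
(Date: synthetic)
G21
G90
G00 X52.8701 Y134.6252
M3 S826
G01 X357.9651 Y138.6115 F1194
G01 X47.6988 Y100.0140 F1194
G01 X270.6800 Y39.5942 F1194
G01 X153.8245 Y55.8415 F1194
M5
G00 X243.9240 Y119.8270
M3 S826
G01 X241.3757 Y120.4598 F1194
G01 X219.9099 Y123.3100 F1194
G01 X185.2493 Y127.5468 F1194
G01 X143.1167 Y132.3398 F1194
G01 X99.2347 Y136.8583 F1194
G01 X59.3261 Y140.2717 F1194
G01 X29.1136 Y141.7494 F1194
G01 X14.3198 Y140.4608 F1194
M5
G00 X0.0000 Y0.0000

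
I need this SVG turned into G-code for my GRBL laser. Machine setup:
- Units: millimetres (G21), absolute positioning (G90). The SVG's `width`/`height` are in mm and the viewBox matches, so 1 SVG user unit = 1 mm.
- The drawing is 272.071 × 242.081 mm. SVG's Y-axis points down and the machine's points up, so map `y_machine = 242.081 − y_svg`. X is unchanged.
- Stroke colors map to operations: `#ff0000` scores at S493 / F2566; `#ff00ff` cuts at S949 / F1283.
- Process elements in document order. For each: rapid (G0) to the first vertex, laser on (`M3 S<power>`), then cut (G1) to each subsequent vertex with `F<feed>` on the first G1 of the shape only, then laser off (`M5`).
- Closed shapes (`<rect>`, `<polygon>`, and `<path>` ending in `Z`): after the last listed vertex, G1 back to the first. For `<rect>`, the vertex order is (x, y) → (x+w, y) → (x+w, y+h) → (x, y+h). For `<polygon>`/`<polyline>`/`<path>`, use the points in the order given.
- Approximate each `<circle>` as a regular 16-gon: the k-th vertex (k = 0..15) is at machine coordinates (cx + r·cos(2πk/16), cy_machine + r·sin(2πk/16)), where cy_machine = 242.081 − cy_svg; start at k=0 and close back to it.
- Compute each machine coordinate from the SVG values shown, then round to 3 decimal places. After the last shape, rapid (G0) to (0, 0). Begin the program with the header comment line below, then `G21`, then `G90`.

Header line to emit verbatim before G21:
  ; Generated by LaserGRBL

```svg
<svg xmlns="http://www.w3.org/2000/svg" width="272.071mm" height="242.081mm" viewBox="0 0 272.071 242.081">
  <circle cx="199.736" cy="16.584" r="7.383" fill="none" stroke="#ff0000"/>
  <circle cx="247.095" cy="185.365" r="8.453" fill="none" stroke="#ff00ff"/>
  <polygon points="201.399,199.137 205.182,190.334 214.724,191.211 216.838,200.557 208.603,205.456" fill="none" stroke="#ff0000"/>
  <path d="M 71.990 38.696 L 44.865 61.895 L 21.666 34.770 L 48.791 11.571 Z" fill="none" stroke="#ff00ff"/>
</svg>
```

Since the viewBox matches the mm dimensions, user units are millimetres directly. The only transform is the Y-flip y_m = 242.081 − y_svg.

Shape 1 is a circle drawn with `<circle>`. Its stroke #ff0000 means score at S493, F2566. After flipping Y the toolpath is (207.119,225.497) → (206.557,228.322) → (204.957,230.718) → (202.561,232.318) → (199.736,232.880) → (196.911,232.318) → (194.515,230.718) → (192.915,228.322) → (192.353,225.497) → (192.915,222.672) → (194.515,220.276) → (196.911,218.676) → (199.736,218.114) → (202.561,218.676) → (204.957,220.276) → (206.557,222.672) → (207.119,225.497), returning to the start.

Shape 2 is a circle drawn with `<circle>`. Its stroke #ff00ff means cut at S949, F1283. After flipping Y the toolpath is (255.548,56.716) → (254.905,59.951) → (253.072,62.693) → (250.330,64.526) → (247.095,65.169) → (243.860,64.526) → (241.118,62.693) → (239.285,59.951) → (238.642,56.716) → (239.285,53.481) → (241.118,50.739) → (243.860,48.906) → (247.095,48.263) → (250.330,48.906) → (253.072,50.739) → (254.905,53.481) → (255.548,56.716), returning to the start.

Shape 3 is a regular polygon drawn with `<polygon>`. Its stroke #ff0000 means score at S493, F2566. After flipping Y the toolpath is (201.399,42.944) → (205.182,51.747) → (214.724,50.870) → (216.838,41.524) → (208.603,36.625) → (201.399,42.944), returning to the start.

Shape 4 is a regular polygon drawn with `<path>`. Its stroke #ff00ff means cut at S949, F1283. After flipping Y the toolpath is (71.990,203.385) → (44.865,180.186) → (21.666,207.311) → (48.791,230.510) → (71.990,203.385), returning to the start.

; Generated by LaserGRBL
G21
G90
G0 X207.119 Y225.497
M3 S493
G1 X206.557 Y228.322 F2566
G1 X204.957 Y230.718
G1 X202.561 Y232.318
G1 X199.736 Y232.880
G1 X196.911 Y232.318
G1 X194.515 Y230.718
G1 X192.915 Y228.322
G1 X192.353 Y225.497
G1 X192.915 Y222.672
G1 X194.515 Y220.276
G1 X196.911 Y218.676
G1 X199.736 Y218.114
G1 X202.561 Y218.676
G1 X204.957 Y220.276
G1 X206.557 Y222.672
G1 X207.119 Y225.497
M5
G0 X255.548 Y56.716
M3 S949
G1 X254.905 Y59.951 F1283
G1 X253.072 Y62.693
G1 X250.330 Y64.526
G1 X247.095 Y65.169
G1 X243.860 Y64.526
G1 X241.118 Y62.693
G1 X239.285 Y59.951
G1 X238.642 Y56.716
G1 X239.285 Y53.481
G1 X241.118 Y50.739
G1 X243.860 Y48.906
G1 X247.095 Y48.263
G1 X250.330 Y48.906
G1 X253.072 Y50.739
G1 X254.905 Y53.481
G1 X255.548 Y56.716
M5
G0 X201.399 Y42.944
M3 S493
G1 X205.182 Y51.747 F2566
G1 X214.724 Y50.870
G1 X216.838 Y41.524
G1 X208.603 Y36.625
G1 X201.399 Y42.944
M5
G0 X71.990 Y203.385
M3 S949
G1 X44.865 Y180.186 F1283
G1 X21.666 Y207.311
G1 X48.791 Y230.510
G1 X71.990 Y203.385
M5
G0 X0.000 Y0.000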